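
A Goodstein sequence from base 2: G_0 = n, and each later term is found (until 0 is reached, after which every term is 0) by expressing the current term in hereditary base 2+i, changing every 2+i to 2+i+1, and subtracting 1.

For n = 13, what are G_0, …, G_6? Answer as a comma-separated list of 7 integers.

13, 108, 1279, 16092, 280711, 5765998, 134219479

G_0=13  [base 2] 2^(2 + 1) + 2^2 + 1  →[2↦3]→  3^(3 + 1) + 3^3 + 1 = 109  −1 ⇒ G_1=108
G_1=108  [base 3] 3^(3 + 1) + 3^3  →[3↦4]→  4^(4 + 1) + 4^4 = 1280  −1 ⇒ G_2=1279
G_2=1279  [base 4] 4^(4 + 1) + 3·4^3 + 3·4^2 + 3·4 + 3  →[4↦5]→  5^(5 + 1) + 3·5^3 + 3·5^2 + 3·5 + 3 = 16093  −1 ⇒ G_3=16092
G_3=16092  [base 5] 5^(5 + 1) + 3·5^3 + 3·5^2 + 3·5 + 2  →[5↦6]→  6^(6 + 1) + 3·6^3 + 3·6^2 + 3·6 + 2 = 280712  −1 ⇒ G_4=280711
G_4=280711  [base 6] 6^(6 + 1) + 3·6^3 + 3·6^2 + 3·6 + 1  →[6↦7]→  7^(7 + 1) + 3·7^3 + 3·7^2 + 3·7 + 1 = 5765999  −1 ⇒ G_5=5765998
G_5=5765998  [base 7] 7^(7 + 1) + 3·7^3 + 3·7^2 + 3·7  →[7↦8]→  8^(8 + 1) + 3·8^3 + 3·8^2 + 3·8 = 134219480  −1 ⇒ G_6=134219479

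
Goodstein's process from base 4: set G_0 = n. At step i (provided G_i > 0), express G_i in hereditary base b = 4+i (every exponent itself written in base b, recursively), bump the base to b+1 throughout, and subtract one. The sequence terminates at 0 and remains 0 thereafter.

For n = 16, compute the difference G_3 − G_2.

base 4: 16 = 4^2; at 5: 5^2 = 25; next = 24
base 5: 24 = 4·5 + 4; at 6: 4·6 + 4 = 28; next = 27
base 6: 27 = 4·6 + 3; at 7: 4·7 + 3 = 31; next = 30

3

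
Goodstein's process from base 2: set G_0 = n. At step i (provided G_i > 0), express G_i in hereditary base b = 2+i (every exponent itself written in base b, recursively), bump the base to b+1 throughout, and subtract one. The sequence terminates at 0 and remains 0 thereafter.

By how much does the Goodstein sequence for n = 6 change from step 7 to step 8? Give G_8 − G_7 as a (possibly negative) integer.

223404

G_0 = 6. HB_2(6) = 2^2 + 2. Bump = 30. G_1 = 29.
G_1 = 29. HB_3(29) = 3^3 + 2. Bump = 258. G_2 = 257.
G_2 = 257. HB_4(257) = 4^4 + 1. Bump = 3126. G_3 = 3125.
G_3 = 3125. HB_5(3125) = 5^5. Bump = 46656. G_4 = 46655.
G_4 = 46655. HB_6(46655) = 5·6^5 + 5·6^4 + 5·6^3 + 5·6^2 + 5·6 + 5. Bump = 98040. G_5 = 98039.
G_5 = 98039. HB_7(98039) = 5·7^5 + 5·7^4 + 5·7^3 + 5·7^2 + 5·7 + 4. Bump = 187244. G_6 = 187243.
G_6 = 187243. HB_8(187243) = 5·8^5 + 5·8^4 + 5·8^3 + 5·8^2 + 5·8 + 3. Bump = 332148. G_7 = 332147.
G_7 = 332147. HB_9(332147) = 5·9^5 + 5·9^4 + 5·9^3 + 5·9^2 + 5·9 + 2. Bump = 555552. G_8 = 555551.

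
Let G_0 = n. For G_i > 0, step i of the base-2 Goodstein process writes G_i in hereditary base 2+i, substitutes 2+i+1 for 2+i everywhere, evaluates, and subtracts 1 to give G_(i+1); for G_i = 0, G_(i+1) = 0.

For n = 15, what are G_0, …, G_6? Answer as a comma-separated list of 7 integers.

15, 111, 1283, 18752, 326593, 6588344, 150994943

base 2: 15 = 2^(2 + 1) + 2^2 + 2 + 1; at 3: 3^(3 + 1) + 3^3 + 3 + 1 = 112; next = 111
base 3: 111 = 3^(3 + 1) + 3^3 + 3; at 4: 4^(4 + 1) + 4^4 + 4 = 1284; next = 1283
base 4: 1283 = 4^(4 + 1) + 4^4 + 3; at 5: 5^(5 + 1) + 5^5 + 3 = 18753; next = 18752
base 5: 18752 = 5^(5 + 1) + 5^5 + 2; at 6: 6^(6 + 1) + 6^6 + 2 = 326594; next = 326593
base 6: 326593 = 6^(6 + 1) + 6^6 + 1; at 7: 7^(7 + 1) + 7^7 + 1 = 6588345; next = 6588344
base 7: 6588344 = 7^(7 + 1) + 7^7; at 8: 8^(8 + 1) + 8^8 = 150994944; next = 150994943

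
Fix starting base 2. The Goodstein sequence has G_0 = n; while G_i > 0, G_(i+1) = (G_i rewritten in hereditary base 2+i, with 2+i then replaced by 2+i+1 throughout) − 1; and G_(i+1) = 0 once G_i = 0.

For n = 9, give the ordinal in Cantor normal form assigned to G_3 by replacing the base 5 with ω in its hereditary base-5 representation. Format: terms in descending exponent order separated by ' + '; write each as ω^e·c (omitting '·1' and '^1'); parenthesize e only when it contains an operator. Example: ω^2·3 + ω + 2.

ω^ω·3 + ω^3·3 + ω^2·3 + ω·3 + 2

step 0: 9 = 2^(2 + 1) + 1; sub 3 for 2: 3^(3 + 1) + 1; = 82; G_1 = 82−1 = 81
step 1: 81 = 3^(3 + 1); sub 4 for 3: 4^(4 + 1); = 1024; G_2 = 1024−1 = 1023
step 2: 1023 = 3·4^4 + 3·4^3 + 3·4^2 + 3·4 + 3; sub 5 for 4: 3·5^5 + 3·5^3 + 3·5^2 + 3·5 + 3; = 9843; G_3 = 9843−1 = 9842
step 3: 9842 = 3·5^5 + 3·5^3 + 3·5^2 + 3·5 + 2; sub 6 for 5: 3·6^6 + 3·6^3 + 3·6^2 + 3·6 + 2; = 140744; G_4 = 140744−1 = 140743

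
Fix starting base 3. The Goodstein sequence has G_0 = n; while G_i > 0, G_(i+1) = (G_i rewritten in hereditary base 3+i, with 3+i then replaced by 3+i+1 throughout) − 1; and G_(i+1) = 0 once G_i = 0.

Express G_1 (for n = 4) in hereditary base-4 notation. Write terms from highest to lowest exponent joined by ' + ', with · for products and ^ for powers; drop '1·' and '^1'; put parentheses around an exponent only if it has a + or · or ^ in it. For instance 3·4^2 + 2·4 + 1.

step 0: 4 = 3 + 1; sub 4 for 3: 4 + 1; = 5; G_1 = 5−1 = 4
step 1: 4 = 4; sub 5 for 4: 5; = 5; G_2 = 5−1 = 4

4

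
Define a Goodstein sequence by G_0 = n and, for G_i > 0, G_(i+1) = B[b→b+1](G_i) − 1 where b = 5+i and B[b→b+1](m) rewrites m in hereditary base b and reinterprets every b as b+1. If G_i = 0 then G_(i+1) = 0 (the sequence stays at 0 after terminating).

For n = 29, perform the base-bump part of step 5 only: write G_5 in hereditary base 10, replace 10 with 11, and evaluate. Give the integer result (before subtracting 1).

base 5: 29 = 5^2 + 4; at 6: 6^2 + 4 = 40; next = 39
base 6: 39 = 6^2 + 3; at 7: 7^2 + 3 = 52; next = 51
base 7: 51 = 7^2 + 2; at 8: 8^2 + 2 = 66; next = 65
base 8: 65 = 8^2 + 1; at 9: 9^2 + 1 = 82; next = 81
base 9: 81 = 9^2; at 10: 10^2 = 100; next = 99

108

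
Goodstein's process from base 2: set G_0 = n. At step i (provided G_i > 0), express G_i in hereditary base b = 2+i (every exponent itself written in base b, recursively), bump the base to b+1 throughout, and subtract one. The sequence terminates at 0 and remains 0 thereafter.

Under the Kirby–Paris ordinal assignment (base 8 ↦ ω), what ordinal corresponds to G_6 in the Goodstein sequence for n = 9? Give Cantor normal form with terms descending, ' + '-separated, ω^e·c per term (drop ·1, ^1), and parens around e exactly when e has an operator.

ω^ω·3 + ω^3·3 + ω^2·3 + ω·2 + 7

G_0 = 9. HB_2(9) = 2^(2 + 1) + 1. Bump = 82. G_1 = 81.
G_1 = 81. HB_3(81) = 3^(3 + 1). Bump = 1024. G_2 = 1023.
G_2 = 1023. HB_4(1023) = 3·4^4 + 3·4^3 + 3·4^2 + 3·4 + 3. Bump = 9843. G_3 = 9842.
G_3 = 9842. HB_5(9842) = 3·5^5 + 3·5^3 + 3·5^2 + 3·5 + 2. Bump = 140744. G_4 = 140743.
G_4 = 140743. HB_6(140743) = 3·6^6 + 3·6^3 + 3·6^2 + 3·6 + 1. Bump = 2471827. G_5 = 2471826.
G_5 = 2471826. HB_7(2471826) = 3·7^7 + 3·7^3 + 3·7^2 + 3·7. Bump = 50333400. G_6 = 50333399.
G_6 = 50333399. HB_8(50333399) = 3·8^8 + 3·8^3 + 3·8^2 + 2·8 + 7. Bump = 1162263922. G_7 = 1162263921.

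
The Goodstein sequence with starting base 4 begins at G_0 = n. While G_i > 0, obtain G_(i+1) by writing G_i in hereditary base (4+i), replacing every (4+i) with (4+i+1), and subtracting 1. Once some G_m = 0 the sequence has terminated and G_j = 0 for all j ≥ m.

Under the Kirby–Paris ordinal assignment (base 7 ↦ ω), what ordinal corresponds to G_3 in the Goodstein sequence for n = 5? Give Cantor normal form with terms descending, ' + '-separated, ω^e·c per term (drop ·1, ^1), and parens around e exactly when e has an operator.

[0] 5 ≡ 4 + 1 (base 4). Lift 5: 6. −1: 5.
[1] 5 ≡ 5 (base 5). Lift 6: 6. −1: 5.
[2] 5 ≡ 5 (base 6). Lift 7: 5. −1: 4.
[3] 4 ≡ 4 (base 7). Lift 8: 4. −1: 3.

4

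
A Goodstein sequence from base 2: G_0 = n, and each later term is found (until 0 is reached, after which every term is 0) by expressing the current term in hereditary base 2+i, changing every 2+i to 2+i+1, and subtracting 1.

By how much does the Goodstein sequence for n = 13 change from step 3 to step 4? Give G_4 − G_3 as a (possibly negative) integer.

step 0: 13 = 2^(2 + 1) + 2^2 + 1; sub 3 for 2: 3^(3 + 1) + 3^3 + 1; = 109; G_1 = 109−1 = 108
step 1: 108 = 3^(3 + 1) + 3^3; sub 4 for 3: 4^(4 + 1) + 4^4; = 1280; G_2 = 1280−1 = 1279
step 2: 1279 = 4^(4 + 1) + 3·4^3 + 3·4^2 + 3·4 + 3; sub 5 for 4: 5^(5 + 1) + 3·5^3 + 3·5^2 + 3·5 + 3; = 16093; G_3 = 16093−1 = 16092
step 3: 16092 = 5^(5 + 1) + 3·5^3 + 3·5^2 + 3·5 + 2; sub 6 for 5: 6^(6 + 1) + 3·6^3 + 3·6^2 + 3·6 + 2; = 280712; G_4 = 280712−1 = 280711

264619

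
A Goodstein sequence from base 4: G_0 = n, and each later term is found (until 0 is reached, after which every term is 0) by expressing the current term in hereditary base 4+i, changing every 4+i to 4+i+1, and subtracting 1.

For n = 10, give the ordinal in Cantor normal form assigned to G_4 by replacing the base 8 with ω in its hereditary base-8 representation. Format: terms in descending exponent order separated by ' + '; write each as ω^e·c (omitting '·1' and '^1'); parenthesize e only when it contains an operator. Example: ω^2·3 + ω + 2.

(0) 10|_4 = 2·4 + 2 ↦ 2·5 + 2|_5 = 12 ⇒ 11
(1) 11|_5 = 2·5 + 1 ↦ 2·6 + 1|_6 = 13 ⇒ 12
(2) 12|_6 = 2·6 ↦ 2·7|_7 = 14 ⇒ 13
(3) 13|_7 = 7 + 6 ↦ 8 + 6|_8 = 14 ⇒ 13
(4) 13|_8 = 8 + 5 ↦ 9 + 5|_9 = 14 ⇒ 13

ω + 5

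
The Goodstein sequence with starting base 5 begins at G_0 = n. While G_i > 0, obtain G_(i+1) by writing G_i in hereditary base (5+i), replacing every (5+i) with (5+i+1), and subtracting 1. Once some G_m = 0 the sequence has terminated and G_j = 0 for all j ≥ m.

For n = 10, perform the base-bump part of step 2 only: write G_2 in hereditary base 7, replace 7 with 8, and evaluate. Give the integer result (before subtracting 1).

G_0=10  [base 5] 2·5  →[5↦6]→  2·6 = 12  −1 ⇒ G_1=11
G_1=11  [base 6] 6 + 5  →[6↦7]→  7 + 5 = 12  −1 ⇒ G_2=11
G_2=11  [base 7] 7 + 4  →[7↦8]→  8 + 4 = 12  −1 ⇒ G_3=11

12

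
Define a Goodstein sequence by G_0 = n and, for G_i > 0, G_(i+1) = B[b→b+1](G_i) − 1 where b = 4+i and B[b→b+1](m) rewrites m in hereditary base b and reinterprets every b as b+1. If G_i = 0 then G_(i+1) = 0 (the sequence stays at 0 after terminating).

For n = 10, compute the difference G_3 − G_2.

G_0=10  [base 4] 2·4 + 2  →[4↦5]→  2·5 + 2 = 12  −1 ⇒ G_1=11
G_1=11  [base 5] 2·5 + 1  →[5↦6]→  2·6 + 1 = 13  −1 ⇒ G_2=12
G_2=12  [base 6] 2·6  →[6↦7]→  2·7 = 14  −1 ⇒ G_3=13

1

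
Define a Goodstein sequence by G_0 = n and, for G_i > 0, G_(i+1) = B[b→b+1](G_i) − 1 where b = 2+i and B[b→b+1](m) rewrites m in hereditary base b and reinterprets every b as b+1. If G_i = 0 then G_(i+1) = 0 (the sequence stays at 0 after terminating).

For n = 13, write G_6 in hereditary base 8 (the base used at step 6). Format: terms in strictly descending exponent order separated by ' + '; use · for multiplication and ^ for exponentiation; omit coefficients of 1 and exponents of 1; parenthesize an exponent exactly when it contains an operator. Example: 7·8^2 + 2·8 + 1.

8^(8 + 1) + 3·8^3 + 3·8^2 + 2·8 + 7

step 0: 13 = 2^(2 + 1) + 2^2 + 1; sub 3 for 2: 3^(3 + 1) + 3^3 + 1; = 109; G_1 = 109−1 = 108
step 1: 108 = 3^(3 + 1) + 3^3; sub 4 for 3: 4^(4 + 1) + 4^4; = 1280; G_2 = 1280−1 = 1279
step 2: 1279 = 4^(4 + 1) + 3·4^3 + 3·4^2 + 3·4 + 3; sub 5 for 4: 5^(5 + 1) + 3·5^3 + 3·5^2 + 3·5 + 3; = 16093; G_3 = 16093−1 = 16092
step 3: 16092 = 5^(5 + 1) + 3·5^3 + 3·5^2 + 3·5 + 2; sub 6 for 5: 6^(6 + 1) + 3·6^3 + 3·6^2 + 3·6 + 2; = 280712; G_4 = 280712−1 = 280711
step 4: 280711 = 6^(6 + 1) + 3·6^3 + 3·6^2 + 3·6 + 1; sub 7 for 6: 7^(7 + 1) + 3·7^3 + 3·7^2 + 3·7 + 1; = 5765999; G_5 = 5765999−1 = 5765998
step 5: 5765998 = 7^(7 + 1) + 3·7^3 + 3·7^2 + 3·7; sub 8 for 7: 8^(8 + 1) + 3·8^3 + 3·8^2 + 3·8; = 134219480; G_6 = 134219480−1 = 134219479
step 6: 134219479 = 8^(8 + 1) + 3·8^3 + 3·8^2 + 2·8 + 7; sub 9 for 8: 9^(9 + 1) + 3·9^3 + 3·9^2 + 2·9 + 7; = 3486786856; G_7 = 3486786856−1 = 3486786855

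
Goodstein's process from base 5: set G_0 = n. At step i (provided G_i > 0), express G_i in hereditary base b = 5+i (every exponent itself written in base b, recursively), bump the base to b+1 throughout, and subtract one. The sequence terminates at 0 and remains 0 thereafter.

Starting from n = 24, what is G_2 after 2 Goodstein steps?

30

step 0: 24 = 4·5 + 4; sub 6 for 5: 4·6 + 4; = 28; G_1 = 28−1 = 27
step 1: 27 = 4·6 + 3; sub 7 for 6: 4·7 + 3; = 31; G_2 = 31−1 = 30
step 2: 30 = 4·7 + 2; sub 8 for 7: 4·8 + 2; = 34; G_3 = 34−1 = 33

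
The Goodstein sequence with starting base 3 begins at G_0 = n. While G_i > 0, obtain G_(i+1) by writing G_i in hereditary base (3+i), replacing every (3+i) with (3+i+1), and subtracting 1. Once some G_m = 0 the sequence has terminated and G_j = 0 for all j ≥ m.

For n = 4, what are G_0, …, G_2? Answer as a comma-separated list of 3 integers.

4, 4, 4

[0] 4 ≡ 3 + 1 (base 3). Lift 4: 5. −1: 4.
[1] 4 ≡ 4 (base 4). Lift 5: 5. −1: 4.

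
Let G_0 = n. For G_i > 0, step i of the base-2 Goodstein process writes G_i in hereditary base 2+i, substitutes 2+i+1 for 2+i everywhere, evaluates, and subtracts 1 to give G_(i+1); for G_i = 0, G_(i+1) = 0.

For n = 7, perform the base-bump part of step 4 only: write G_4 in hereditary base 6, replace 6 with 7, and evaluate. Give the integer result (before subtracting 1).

823544

7 —HB2→ 2^2 + 2 + 1 —bump→ 3^3 + 3 + 1 = 31 —(−1)→ 30
30 —HB3→ 3^3 + 3 —bump→ 4^4 + 4 = 260 —(−1)→ 259
259 —HB4→ 4^4 + 3 —bump→ 5^5 + 3 = 3128 —(−1)→ 3127
3127 —HB5→ 5^5 + 2 —bump→ 6^6 + 2 = 46658 —(−1)→ 46657
46657 —HB6→ 6^6 + 1 —bump→ 7^7 + 1 = 823544 —(−1)→ 823543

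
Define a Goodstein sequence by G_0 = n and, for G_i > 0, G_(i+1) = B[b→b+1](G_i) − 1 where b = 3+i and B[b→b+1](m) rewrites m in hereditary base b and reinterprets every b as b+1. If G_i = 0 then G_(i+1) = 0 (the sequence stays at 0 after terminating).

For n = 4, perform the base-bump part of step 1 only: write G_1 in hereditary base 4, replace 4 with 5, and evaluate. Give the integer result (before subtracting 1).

[0] 4 ≡ 3 + 1 (base 3). Lift 4: 5. −1: 4.
[1] 4 ≡ 4 (base 4). Lift 5: 5. −1: 4.

5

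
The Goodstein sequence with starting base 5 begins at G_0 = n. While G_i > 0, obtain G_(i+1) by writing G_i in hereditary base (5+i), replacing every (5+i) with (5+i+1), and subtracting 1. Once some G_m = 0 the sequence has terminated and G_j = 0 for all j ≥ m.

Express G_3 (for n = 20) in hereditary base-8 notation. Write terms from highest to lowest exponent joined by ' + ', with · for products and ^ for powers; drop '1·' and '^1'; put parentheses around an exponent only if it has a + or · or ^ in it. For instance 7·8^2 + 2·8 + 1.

G_0=20  [base 5] 4·5  →[5↦6]→  4·6 = 24  −1 ⇒ G_1=23
G_1=23  [base 6] 3·6 + 5  →[6↦7]→  3·7 + 5 = 26  −1 ⇒ G_2=25
G_2=25  [base 7] 3·7 + 4  →[7↦8]→  3·8 + 4 = 28  −1 ⇒ G_3=27
G_3=27  [base 8] 3·8 + 3  →[8↦9]→  3·9 + 3 = 30  −1 ⇒ G_4=29

3·8 + 3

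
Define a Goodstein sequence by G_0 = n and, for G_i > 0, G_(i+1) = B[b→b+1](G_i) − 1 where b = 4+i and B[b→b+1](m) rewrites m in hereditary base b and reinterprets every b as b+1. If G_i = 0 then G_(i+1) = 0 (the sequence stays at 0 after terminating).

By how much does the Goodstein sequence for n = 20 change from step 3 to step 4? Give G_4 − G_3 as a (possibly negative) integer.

20 —HB4→ 4^2 + 4 —bump→ 5^2 + 5 = 30 —(−1)→ 29
29 —HB5→ 5^2 + 4 —bump→ 6^2 + 4 = 40 —(−1)→ 39
39 —HB6→ 6^2 + 3 —bump→ 7^2 + 3 = 52 —(−1)→ 51
51 —HB7→ 7^2 + 2 —bump→ 8^2 + 2 = 66 —(−1)→ 65

14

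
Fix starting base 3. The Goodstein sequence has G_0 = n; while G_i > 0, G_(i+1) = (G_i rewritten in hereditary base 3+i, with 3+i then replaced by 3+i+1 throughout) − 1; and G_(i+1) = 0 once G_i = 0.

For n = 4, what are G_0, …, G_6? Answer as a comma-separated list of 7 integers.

4 —HB3→ 3 + 1 —bump→ 4 + 1 = 5 —(−1)→ 4
4 —HB4→ 4 —bump→ 5 = 5 —(−1)→ 4
4 —HB5→ 4 —bump→ 4 = 4 —(−1)→ 3
3 —HB6→ 3 —bump→ 3 = 3 —(−1)→ 2
2 —HB7→ 2 —bump→ 2 = 2 —(−1)→ 1
1 —HB8→ 1 —bump→ 1 = 1 —(−1)→ 0

4, 4, 4, 3, 2, 1, 0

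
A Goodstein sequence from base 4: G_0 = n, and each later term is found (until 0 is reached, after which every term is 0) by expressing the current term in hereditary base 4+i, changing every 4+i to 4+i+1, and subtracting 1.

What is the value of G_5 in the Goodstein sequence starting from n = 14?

22

14 —HB4→ 3·4 + 2 —bump→ 3·5 + 2 = 17 —(−1)→ 16
16 —HB5→ 3·5 + 1 —bump→ 3·6 + 1 = 19 —(−1)→ 18
18 —HB6→ 3·6 —bump→ 3·7 = 21 —(−1)→ 20
20 —HB7→ 2·7 + 6 —bump→ 2·8 + 6 = 22 —(−1)→ 21
21 —HB8→ 2·8 + 5 —bump→ 2·9 + 5 = 23 —(−1)→ 22
22 —HB9→ 2·9 + 4 —bump→ 2·10 + 4 = 24 —(−1)→ 23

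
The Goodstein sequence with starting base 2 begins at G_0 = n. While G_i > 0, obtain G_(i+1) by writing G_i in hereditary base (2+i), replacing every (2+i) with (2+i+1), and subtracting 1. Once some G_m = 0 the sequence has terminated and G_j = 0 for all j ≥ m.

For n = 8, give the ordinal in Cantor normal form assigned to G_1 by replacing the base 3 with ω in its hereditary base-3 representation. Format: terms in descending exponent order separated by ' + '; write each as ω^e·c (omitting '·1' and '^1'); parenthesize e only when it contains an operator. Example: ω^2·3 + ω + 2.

G_0 = 8. HB_2(8) = 2^(2 + 1). Bump = 81. G_1 = 80.
G_1 = 80. HB_3(80) = 2·3^3 + 2·3^2 + 2·3 + 2. Bump = 554. G_2 = 553.

ω^ω·2 + ω^2·2 + ω·2 + 2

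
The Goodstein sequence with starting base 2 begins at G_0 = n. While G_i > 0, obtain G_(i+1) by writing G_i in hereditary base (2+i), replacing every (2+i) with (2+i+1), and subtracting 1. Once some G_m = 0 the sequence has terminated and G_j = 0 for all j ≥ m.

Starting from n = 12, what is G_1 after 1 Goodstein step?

107

12 —HB2→ 2^(2 + 1) + 2^2 —bump→ 3^(3 + 1) + 3^3 = 108 —(−1)→ 107
107 —HB3→ 3^(3 + 1) + 2·3^2 + 2·3 + 2 —bump→ 4^(4 + 1) + 2·4^2 + 2·4 + 2 = 1066 —(−1)→ 1065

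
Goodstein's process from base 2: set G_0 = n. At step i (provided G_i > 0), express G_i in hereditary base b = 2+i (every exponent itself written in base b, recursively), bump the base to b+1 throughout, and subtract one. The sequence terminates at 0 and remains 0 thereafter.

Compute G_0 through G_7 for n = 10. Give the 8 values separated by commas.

10, 83, 1025, 15625, 279935, 4215754, 84073323, 1937434592

(0) 10|_2 = 2^(2 + 1) + 2 ↦ 3^(3 + 1) + 3|_3 = 84 ⇒ 83
(1) 83|_3 = 3^(3 + 1) + 2 ↦ 4^(4 + 1) + 2|_4 = 1026 ⇒ 1025
(2) 1025|_4 = 4^(4 + 1) + 1 ↦ 5^(5 + 1) + 1|_5 = 15626 ⇒ 15625
(3) 15625|_5 = 5^(5 + 1) ↦ 6^(6 + 1)|_6 = 279936 ⇒ 279935
(4) 279935|_6 = 5·6^6 + 5·6^5 + 5·6^4 + 5·6^3 + 5·6^2 + 5·6 + 5 ↦ 5·7^7 + 5·7^5 + 5·7^4 + 5·7^3 + 5·7^2 + 5·7 + 5|_7 = 4215755 ⇒ 4215754
(5) 4215754|_7 = 5·7^7 + 5·7^5 + 5·7^4 + 5·7^3 + 5·7^2 + 5·7 + 4 ↦ 5·8^8 + 5·8^5 + 5·8^4 + 5·8^3 + 5·8^2 + 5·8 + 4|_8 = 84073324 ⇒ 84073323
(6) 84073323|_8 = 5·8^8 + 5·8^5 + 5·8^4 + 5·8^3 + 5·8^2 + 5·8 + 3 ↦ 5·9^9 + 5·9^5 + 5·9^4 + 5·9^3 + 5·9^2 + 5·9 + 3|_9 = 1937434593 ⇒ 1937434592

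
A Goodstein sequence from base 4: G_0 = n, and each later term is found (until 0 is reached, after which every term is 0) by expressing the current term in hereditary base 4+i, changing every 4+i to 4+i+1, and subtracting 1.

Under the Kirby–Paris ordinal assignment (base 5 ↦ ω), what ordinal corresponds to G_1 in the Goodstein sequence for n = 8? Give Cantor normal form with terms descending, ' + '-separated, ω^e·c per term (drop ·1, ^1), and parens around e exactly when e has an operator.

step 0: 8 = 2·4; sub 5 for 4: 2·5; = 10; G_1 = 10−1 = 9
step 1: 9 = 5 + 4; sub 6 for 5: 6 + 4; = 10; G_2 = 10−1 = 9

ω + 4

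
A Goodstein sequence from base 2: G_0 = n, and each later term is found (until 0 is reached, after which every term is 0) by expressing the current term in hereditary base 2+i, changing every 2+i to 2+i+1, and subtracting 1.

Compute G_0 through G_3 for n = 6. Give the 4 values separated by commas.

6, 29, 257, 3125

[0] 6 ≡ 2^2 + 2 (base 2). Lift 3: 30. −1: 29.
[1] 29 ≡ 3^3 + 2 (base 3). Lift 4: 258. −1: 257.
[2] 257 ≡ 4^4 + 1 (base 4). Lift 5: 3126. −1: 3125.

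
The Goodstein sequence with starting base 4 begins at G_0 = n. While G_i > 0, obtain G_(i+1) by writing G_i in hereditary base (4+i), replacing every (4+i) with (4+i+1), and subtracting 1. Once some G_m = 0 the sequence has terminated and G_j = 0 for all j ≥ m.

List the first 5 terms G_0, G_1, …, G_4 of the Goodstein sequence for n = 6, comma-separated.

step 0: 6 = 4 + 2; sub 5 for 4: 5 + 2; = 7; G_1 = 7−1 = 6
step 1: 6 = 5 + 1; sub 6 for 5: 6 + 1; = 7; G_2 = 7−1 = 6
step 2: 6 = 6; sub 7 for 6: 7; = 7; G_3 = 7−1 = 6
step 3: 6 = 6; sub 8 for 7: 6; = 6; G_4 = 6−1 = 5

6, 6, 6, 6, 5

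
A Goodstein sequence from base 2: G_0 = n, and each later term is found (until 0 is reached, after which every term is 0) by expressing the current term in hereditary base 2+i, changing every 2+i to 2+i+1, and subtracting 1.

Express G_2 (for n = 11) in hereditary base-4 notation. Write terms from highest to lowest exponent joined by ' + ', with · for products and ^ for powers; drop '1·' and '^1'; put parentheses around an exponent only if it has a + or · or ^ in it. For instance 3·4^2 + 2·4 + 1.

(0) 11|_2 = 2^(2 + 1) + 2 + 1 ↦ 3^(3 + 1) + 3 + 1|_3 = 85 ⇒ 84
(1) 84|_3 = 3^(3 + 1) + 3 ↦ 4^(4 + 1) + 4|_4 = 1028 ⇒ 1027

4^(4 + 1) + 3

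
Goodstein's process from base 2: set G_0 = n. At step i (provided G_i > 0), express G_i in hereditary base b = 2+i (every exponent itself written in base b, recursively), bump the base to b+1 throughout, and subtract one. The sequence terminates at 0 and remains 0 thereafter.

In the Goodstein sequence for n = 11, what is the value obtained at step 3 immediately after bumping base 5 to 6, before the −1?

279938

[0] 11 ≡ 2^(2 + 1) + 2 + 1 (base 2). Lift 3: 85. −1: 84.
[1] 84 ≡ 3^(3 + 1) + 3 (base 3). Lift 4: 1028. −1: 1027.
[2] 1027 ≡ 4^(4 + 1) + 3 (base 4). Lift 5: 15628. −1: 15627.
[3] 15627 ≡ 5^(5 + 1) + 2 (base 5). Lift 6: 279938. −1: 279937.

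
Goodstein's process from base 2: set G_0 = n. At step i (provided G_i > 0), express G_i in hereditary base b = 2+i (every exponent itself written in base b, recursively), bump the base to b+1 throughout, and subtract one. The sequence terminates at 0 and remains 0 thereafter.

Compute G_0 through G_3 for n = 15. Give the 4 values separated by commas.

15, 111, 1283, 18752

i=0: 15 = 2^(2 + 1) + 2^2 + 2 + 1 (b=2); 2→3: 3^(3 + 1) + 3^3 + 3 + 1 = 112; 112−1 = 111
i=1: 111 = 3^(3 + 1) + 3^3 + 3 (b=3); 3→4: 4^(4 + 1) + 4^4 + 4 = 1284; 1284−1 = 1283
i=2: 1283 = 4^(4 + 1) + 4^4 + 3 (b=4); 4→5: 5^(5 + 1) + 5^5 + 3 = 18753; 18753−1 = 18752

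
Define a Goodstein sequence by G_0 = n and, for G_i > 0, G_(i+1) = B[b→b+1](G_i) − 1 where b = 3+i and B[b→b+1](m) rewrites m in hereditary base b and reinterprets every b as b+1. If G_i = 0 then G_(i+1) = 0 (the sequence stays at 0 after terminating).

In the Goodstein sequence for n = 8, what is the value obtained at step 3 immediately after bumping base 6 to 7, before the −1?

base 3: 8 = 2·3 + 2; at 4: 2·4 + 2 = 10; next = 9
base 4: 9 = 2·4 + 1; at 5: 2·5 + 1 = 11; next = 10
base 5: 10 = 2·5; at 6: 2·6 = 12; next = 11
base 6: 11 = 6 + 5; at 7: 7 + 5 = 12; next = 11

12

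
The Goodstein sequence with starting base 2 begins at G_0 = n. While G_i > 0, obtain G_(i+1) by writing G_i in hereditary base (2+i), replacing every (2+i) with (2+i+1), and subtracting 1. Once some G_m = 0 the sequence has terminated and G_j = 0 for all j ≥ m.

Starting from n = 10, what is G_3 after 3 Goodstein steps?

(0) 10|_2 = 2^(2 + 1) + 2 ↦ 3^(3 + 1) + 3|_3 = 84 ⇒ 83
(1) 83|_3 = 3^(3 + 1) + 2 ↦ 4^(4 + 1) + 2|_4 = 1026 ⇒ 1025
(2) 1025|_4 = 4^(4 + 1) + 1 ↦ 5^(5 + 1) + 1|_5 = 15626 ⇒ 15625
(3) 15625|_5 = 5^(5 + 1) ↦ 6^(6 + 1)|_6 = 279936 ⇒ 279935

15625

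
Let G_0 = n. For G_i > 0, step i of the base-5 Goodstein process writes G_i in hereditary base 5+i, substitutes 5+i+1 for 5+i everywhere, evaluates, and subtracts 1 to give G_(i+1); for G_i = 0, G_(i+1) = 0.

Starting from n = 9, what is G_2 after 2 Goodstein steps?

9

i=0: 9 = 5 + 4 (b=5); 5→6: 6 + 4 = 10; 10−1 = 9
i=1: 9 = 6 + 3 (b=6); 6→7: 7 + 3 = 10; 10−1 = 9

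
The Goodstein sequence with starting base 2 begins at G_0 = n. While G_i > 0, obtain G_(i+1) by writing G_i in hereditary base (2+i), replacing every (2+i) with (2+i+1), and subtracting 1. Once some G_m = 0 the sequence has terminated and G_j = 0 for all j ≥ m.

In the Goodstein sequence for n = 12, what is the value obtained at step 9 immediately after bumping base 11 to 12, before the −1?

i=0: 12 = 2^(2 + 1) + 2^2 (b=2); 2→3: 3^(3 + 1) + 3^3 = 108; 108−1 = 107
i=1: 107 = 3^(3 + 1) + 2·3^2 + 2·3 + 2 (b=3); 3→4: 4^(4 + 1) + 2·4^2 + 2·4 + 2 = 1066; 1066−1 = 1065
i=2: 1065 = 4^(4 + 1) + 2·4^2 + 2·4 + 1 (b=4); 4→5: 5^(5 + 1) + 2·5^2 + 2·5 + 1 = 15686; 15686−1 = 15685
i=3: 15685 = 5^(5 + 1) + 2·5^2 + 2·5 (b=5); 5→6: 6^(6 + 1) + 2·6^2 + 2·6 = 280020; 280020−1 = 280019
i=4: 280019 = 6^(6 + 1) + 2·6^2 + 6 + 5 (b=6); 6→7: 7^(7 + 1) + 2·7^2 + 7 + 5 = 5764911; 5764911−1 = 5764910
i=5: 5764910 = 7^(7 + 1) + 2·7^2 + 7 + 4 (b=7); 7→8: 8^(8 + 1) + 2·8^2 + 8 + 4 = 134217868; 134217868−1 = 134217867
i=6: 134217867 = 8^(8 + 1) + 2·8^2 + 8 + 3 (b=8); 8→9: 9^(9 + 1) + 2·9^2 + 9 + 3 = 3486784575; 3486784575−1 = 3486784574
i=7: 3486784574 = 9^(9 + 1) + 2·9^2 + 9 + 2 (b=9); 9→10: 10^(10 + 1) + 2·10^2 + 10 + 2 = 100000000212; 100000000212−1 = 100000000211
i=8: 100000000211 = 10^(10 + 1) + 2·10^2 + 10 + 1 (b=10); 10→11: 11^(11 + 1) + 2·11^2 + 11 + 1 = 3138428376975; 3138428376975−1 = 3138428376974

106993205379372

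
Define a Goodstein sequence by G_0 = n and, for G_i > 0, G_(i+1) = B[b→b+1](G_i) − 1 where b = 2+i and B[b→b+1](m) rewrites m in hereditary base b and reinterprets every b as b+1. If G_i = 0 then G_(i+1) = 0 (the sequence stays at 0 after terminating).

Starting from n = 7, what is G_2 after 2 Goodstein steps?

259

[0] 7 ≡ 2^2 + 2 + 1 (base 2). Lift 3: 31. −1: 30.
[1] 30 ≡ 3^3 + 3 (base 3). Lift 4: 260. −1: 259.
[2] 259 ≡ 4^4 + 3 (base 4). Lift 5: 3128. −1: 3127.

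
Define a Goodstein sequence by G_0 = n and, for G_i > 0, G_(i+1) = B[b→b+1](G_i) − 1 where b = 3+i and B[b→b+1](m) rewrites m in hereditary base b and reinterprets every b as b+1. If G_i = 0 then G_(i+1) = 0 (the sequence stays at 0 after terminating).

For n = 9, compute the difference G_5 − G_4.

2

base 3: 9 = 3^2; at 4: 4^2 = 16; next = 15
base 4: 15 = 3·4 + 3; at 5: 3·5 + 3 = 18; next = 17
base 5: 17 = 3·5 + 2; at 6: 3·6 + 2 = 20; next = 19
base 6: 19 = 3·6 + 1; at 7: 3·7 + 1 = 22; next = 21
base 7: 21 = 3·7; at 8: 3·8 = 24; next = 23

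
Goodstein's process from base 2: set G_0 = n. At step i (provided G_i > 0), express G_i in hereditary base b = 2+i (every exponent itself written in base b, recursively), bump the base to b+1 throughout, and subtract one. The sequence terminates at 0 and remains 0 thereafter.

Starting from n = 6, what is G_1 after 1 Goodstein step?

step 0: 6 = 2^2 + 2; sub 3 for 2: 3^3 + 3; = 30; G_1 = 30−1 = 29
step 1: 29 = 3^3 + 2; sub 4 for 3: 4^4 + 2; = 258; G_2 = 258−1 = 257

29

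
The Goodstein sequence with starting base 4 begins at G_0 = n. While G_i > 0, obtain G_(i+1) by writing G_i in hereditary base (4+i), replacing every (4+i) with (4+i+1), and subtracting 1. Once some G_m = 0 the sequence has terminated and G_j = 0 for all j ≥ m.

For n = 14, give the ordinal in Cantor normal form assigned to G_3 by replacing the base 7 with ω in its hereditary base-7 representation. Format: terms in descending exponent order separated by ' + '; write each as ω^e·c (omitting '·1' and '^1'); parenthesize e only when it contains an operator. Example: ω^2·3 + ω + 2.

ω·2 + 6

G_0=14  [base 4] 3·4 + 2  →[4↦5]→  3·5 + 2 = 17  −1 ⇒ G_1=16
G_1=16  [base 5] 3·5 + 1  →[5↦6]→  3·6 + 1 = 19  −1 ⇒ G_2=18
G_2=18  [base 6] 3·6  →[6↦7]→  3·7 = 21  −1 ⇒ G_3=20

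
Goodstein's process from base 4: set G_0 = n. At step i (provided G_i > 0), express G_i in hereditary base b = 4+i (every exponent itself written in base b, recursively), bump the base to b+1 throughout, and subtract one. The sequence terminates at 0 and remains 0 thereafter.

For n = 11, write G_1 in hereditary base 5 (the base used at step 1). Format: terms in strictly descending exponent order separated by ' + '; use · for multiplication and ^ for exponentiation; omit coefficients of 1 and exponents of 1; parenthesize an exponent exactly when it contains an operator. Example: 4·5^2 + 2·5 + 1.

i=0: 11 = 2·4 + 3 (b=4); 4→5: 2·5 + 3 = 13; 13−1 = 12
i=1: 12 = 2·5 + 2 (b=5); 5→6: 2·6 + 2 = 14; 14−1 = 13

2·5 + 2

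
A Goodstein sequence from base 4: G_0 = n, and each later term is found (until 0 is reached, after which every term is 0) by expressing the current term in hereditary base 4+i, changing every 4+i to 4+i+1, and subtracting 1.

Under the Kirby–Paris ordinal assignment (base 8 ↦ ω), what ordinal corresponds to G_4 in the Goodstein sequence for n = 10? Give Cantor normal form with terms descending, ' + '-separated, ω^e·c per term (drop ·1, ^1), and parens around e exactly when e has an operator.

ω + 5

G_0 = 10. HB_4(10) = 2·4 + 2. Bump = 12. G_1 = 11.
G_1 = 11. HB_5(11) = 2·5 + 1. Bump = 13. G_2 = 12.
G_2 = 12. HB_6(12) = 2·6. Bump = 14. G_3 = 13.
G_3 = 13. HB_7(13) = 7 + 6. Bump = 14. G_4 = 13.
G_4 = 13. HB_8(13) = 8 + 5. Bump = 14. G_5 = 13.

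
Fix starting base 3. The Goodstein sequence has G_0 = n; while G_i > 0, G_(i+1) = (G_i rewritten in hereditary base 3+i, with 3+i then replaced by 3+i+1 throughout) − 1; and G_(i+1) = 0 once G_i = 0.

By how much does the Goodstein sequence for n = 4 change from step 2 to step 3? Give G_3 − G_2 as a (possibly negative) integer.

-1

[0] 4 ≡ 3 + 1 (base 3). Lift 4: 5. −1: 4.
[1] 4 ≡ 4 (base 4). Lift 5: 5. −1: 4.
[2] 4 ≡ 4 (base 5). Lift 6: 4. −1: 3.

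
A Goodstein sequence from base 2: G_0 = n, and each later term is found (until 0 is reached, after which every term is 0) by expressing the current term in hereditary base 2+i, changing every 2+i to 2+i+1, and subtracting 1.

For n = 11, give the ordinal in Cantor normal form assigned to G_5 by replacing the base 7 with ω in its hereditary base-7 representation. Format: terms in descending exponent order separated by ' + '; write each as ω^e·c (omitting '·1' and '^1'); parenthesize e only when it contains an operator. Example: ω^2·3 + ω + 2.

ω^(ω + 1)

base 2: 11 = 2^(2 + 1) + 2 + 1; at 3: 3^(3 + 1) + 3 + 1 = 85; next = 84
base 3: 84 = 3^(3 + 1) + 3; at 4: 4^(4 + 1) + 4 = 1028; next = 1027
base 4: 1027 = 4^(4 + 1) + 3; at 5: 5^(5 + 1) + 3 = 15628; next = 15627
base 5: 15627 = 5^(5 + 1) + 2; at 6: 6^(6 + 1) + 2 = 279938; next = 279937
base 6: 279937 = 6^(6 + 1) + 1; at 7: 7^(7 + 1) + 1 = 5764802; next = 5764801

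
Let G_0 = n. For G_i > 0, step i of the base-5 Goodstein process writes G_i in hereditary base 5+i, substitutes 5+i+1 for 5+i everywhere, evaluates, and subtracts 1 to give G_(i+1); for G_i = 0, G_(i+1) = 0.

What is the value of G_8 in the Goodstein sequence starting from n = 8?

4

step 0: 8 = 5 + 3; sub 6 for 5: 6 + 3; = 9; G_1 = 9−1 = 8
step 1: 8 = 6 + 2; sub 7 for 6: 7 + 2; = 9; G_2 = 9−1 = 8
step 2: 8 = 7 + 1; sub 8 for 7: 8 + 1; = 9; G_3 = 9−1 = 8
step 3: 8 = 8; sub 9 for 8: 9; = 9; G_4 = 9−1 = 8
step 4: 8 = 8; sub 10 for 9: 8; = 8; G_5 = 8−1 = 7
step 5: 7 = 7; sub 11 for 10: 7; = 7; G_6 = 7−1 = 6
step 6: 6 = 6; sub 12 for 11: 6; = 6; G_7 = 6−1 = 5
step 7: 5 = 5; sub 13 for 12: 5; = 5; G_8 = 5−1 = 4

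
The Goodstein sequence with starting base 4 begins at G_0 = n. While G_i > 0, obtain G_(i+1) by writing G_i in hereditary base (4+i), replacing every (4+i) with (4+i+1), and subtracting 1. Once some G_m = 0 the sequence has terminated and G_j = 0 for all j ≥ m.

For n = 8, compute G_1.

9

(0) 8|_4 = 2·4 ↦ 2·5|_5 = 10 ⇒ 9
(1) 9|_5 = 5 + 4 ↦ 6 + 4|_6 = 10 ⇒ 9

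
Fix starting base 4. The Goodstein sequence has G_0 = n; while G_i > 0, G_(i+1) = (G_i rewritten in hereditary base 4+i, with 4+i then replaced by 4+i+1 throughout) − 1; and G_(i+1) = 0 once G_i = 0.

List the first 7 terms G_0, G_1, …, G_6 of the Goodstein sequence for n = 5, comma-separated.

5, 5, 5, 4, 3, 2, 1

[0] 5 ≡ 4 + 1 (base 4). Lift 5: 6. −1: 5.
[1] 5 ≡ 5 (base 5). Lift 6: 6. −1: 5.
[2] 5 ≡ 5 (base 6). Lift 7: 5. −1: 4.
[3] 4 ≡ 4 (base 7). Lift 8: 4. −1: 3.
[4] 3 ≡ 3 (base 8). Lift 9: 3. −1: 2.
[5] 2 ≡ 2 (base 9). Lift 10: 2. −1: 1.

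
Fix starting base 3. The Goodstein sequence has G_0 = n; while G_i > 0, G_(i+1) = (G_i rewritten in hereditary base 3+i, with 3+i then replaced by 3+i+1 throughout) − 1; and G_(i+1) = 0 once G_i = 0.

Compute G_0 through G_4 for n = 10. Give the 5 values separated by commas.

[0] 10 ≡ 3^2 + 1 (base 3). Lift 4: 17. −1: 16.
[1] 16 ≡ 4^2 (base 4). Lift 5: 25. −1: 24.
[2] 24 ≡ 4·5 + 4 (base 5). Lift 6: 28. −1: 27.
[3] 27 ≡ 4·6 + 3 (base 6). Lift 7: 31. −1: 30.

10, 16, 24, 27, 30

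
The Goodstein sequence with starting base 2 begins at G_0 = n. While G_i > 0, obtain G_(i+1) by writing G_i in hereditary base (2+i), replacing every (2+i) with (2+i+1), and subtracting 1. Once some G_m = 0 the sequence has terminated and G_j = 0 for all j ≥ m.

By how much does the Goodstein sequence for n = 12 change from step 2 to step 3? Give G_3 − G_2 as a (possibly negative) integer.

12 —HB2→ 2^(2 + 1) + 2^2 —bump→ 3^(3 + 1) + 3^3 = 108 —(−1)→ 107
107 —HB3→ 3^(3 + 1) + 2·3^2 + 2·3 + 2 —bump→ 4^(4 + 1) + 2·4^2 + 2·4 + 2 = 1066 —(−1)→ 1065
1065 —HB4→ 4^(4 + 1) + 2·4^2 + 2·4 + 1 —bump→ 5^(5 + 1) + 2·5^2 + 2·5 + 1 = 15686 —(−1)→ 15685

14620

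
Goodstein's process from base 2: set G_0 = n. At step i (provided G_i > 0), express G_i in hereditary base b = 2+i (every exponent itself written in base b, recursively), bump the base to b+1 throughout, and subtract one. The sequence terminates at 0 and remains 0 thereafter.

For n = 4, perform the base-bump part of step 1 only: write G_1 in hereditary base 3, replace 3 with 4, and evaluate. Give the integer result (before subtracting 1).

42

[0] 4 ≡ 2^2 (base 2). Lift 3: 27. −1: 26.
[1] 26 ≡ 2·3^2 + 2·3 + 2 (base 3). Lift 4: 42. −1: 41.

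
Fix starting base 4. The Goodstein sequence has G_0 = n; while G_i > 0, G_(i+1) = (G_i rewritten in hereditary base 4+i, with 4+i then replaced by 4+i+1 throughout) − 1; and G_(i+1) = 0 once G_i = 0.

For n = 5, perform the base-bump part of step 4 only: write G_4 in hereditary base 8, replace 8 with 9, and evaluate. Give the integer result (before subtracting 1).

3

step 0: 5 = 4 + 1; sub 5 for 4: 5 + 1; = 6; G_1 = 6−1 = 5
step 1: 5 = 5; sub 6 for 5: 6; = 6; G_2 = 6−1 = 5
step 2: 5 = 5; sub 7 for 6: 5; = 5; G_3 = 5−1 = 4
step 3: 4 = 4; sub 8 for 7: 4; = 4; G_4 = 4−1 = 3
step 4: 3 = 3; sub 9 for 8: 3; = 3; G_5 = 3−1 = 2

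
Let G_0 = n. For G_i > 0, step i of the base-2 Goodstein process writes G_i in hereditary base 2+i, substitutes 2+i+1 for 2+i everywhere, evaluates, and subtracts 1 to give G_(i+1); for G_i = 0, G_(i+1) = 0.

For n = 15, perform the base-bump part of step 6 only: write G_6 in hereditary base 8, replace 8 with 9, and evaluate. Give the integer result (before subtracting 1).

3524450281

15 —HB2→ 2^(2 + 1) + 2^2 + 2 + 1 —bump→ 3^(3 + 1) + 3^3 + 3 + 1 = 112 —(−1)→ 111
111 —HB3→ 3^(3 + 1) + 3^3 + 3 —bump→ 4^(4 + 1) + 4^4 + 4 = 1284 —(−1)→ 1283
1283 —HB4→ 4^(4 + 1) + 4^4 + 3 —bump→ 5^(5 + 1) + 5^5 + 3 = 18753 —(−1)→ 18752
18752 —HB5→ 5^(5 + 1) + 5^5 + 2 —bump→ 6^(6 + 1) + 6^6 + 2 = 326594 —(−1)→ 326593
326593 —HB6→ 6^(6 + 1) + 6^6 + 1 —bump→ 7^(7 + 1) + 7^7 + 1 = 6588345 —(−1)→ 6588344
6588344 —HB7→ 7^(7 + 1) + 7^7 —bump→ 8^(8 + 1) + 8^8 = 150994944 —(−1)→ 150994943
150994943 —HB8→ 8^(8 + 1) + 7·8^7 + 7·8^6 + 7·8^5 + 7·8^4 + 7·8^3 + 7·8^2 + 7·8 + 7 —bump→ 9^(9 + 1) + 7·9^7 + 7·9^6 + 7·9^5 + 7·9^4 + 7·9^3 + 7·9^2 + 7·9 + 7 = 3524450281 —(−1)→ 3524450280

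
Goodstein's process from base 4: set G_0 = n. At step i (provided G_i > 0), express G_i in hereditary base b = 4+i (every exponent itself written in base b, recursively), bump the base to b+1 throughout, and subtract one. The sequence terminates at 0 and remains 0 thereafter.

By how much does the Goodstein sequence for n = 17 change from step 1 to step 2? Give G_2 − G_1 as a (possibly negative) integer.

10

17 —HB4→ 4^2 + 1 —bump→ 5^2 + 1 = 26 —(−1)→ 25
25 —HB5→ 5^2 —bump→ 6^2 = 36 —(−1)→ 35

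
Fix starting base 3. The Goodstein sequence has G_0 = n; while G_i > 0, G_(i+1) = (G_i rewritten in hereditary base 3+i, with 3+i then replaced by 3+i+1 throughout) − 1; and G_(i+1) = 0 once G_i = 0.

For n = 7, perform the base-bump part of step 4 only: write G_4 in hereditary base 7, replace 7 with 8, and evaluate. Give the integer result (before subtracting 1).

10

base 3: 7 = 2·3 + 1; at 4: 2·4 + 1 = 9; next = 8
base 4: 8 = 2·4; at 5: 2·5 = 10; next = 9
base 5: 9 = 5 + 4; at 6: 6 + 4 = 10; next = 9
base 6: 9 = 6 + 3; at 7: 7 + 3 = 10; next = 9
base 7: 9 = 7 + 2; at 8: 8 + 2 = 10; next = 9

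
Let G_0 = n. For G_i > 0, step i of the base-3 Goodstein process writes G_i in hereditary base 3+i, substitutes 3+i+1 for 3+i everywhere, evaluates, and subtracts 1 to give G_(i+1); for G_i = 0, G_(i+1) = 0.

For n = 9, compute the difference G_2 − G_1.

i=0: 9 = 3^2 (b=3); 3→4: 4^2 = 16; 16−1 = 15
i=1: 15 = 3·4 + 3 (b=4); 4→5: 3·5 + 3 = 18; 18−1 = 17

2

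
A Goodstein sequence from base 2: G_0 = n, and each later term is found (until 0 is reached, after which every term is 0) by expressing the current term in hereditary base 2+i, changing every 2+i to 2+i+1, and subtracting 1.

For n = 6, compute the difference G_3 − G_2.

2868

[0] 6 ≡ 2^2 + 2 (base 2). Lift 3: 30. −1: 29.
[1] 29 ≡ 3^3 + 2 (base 3). Lift 4: 258. −1: 257.
[2] 257 ≡ 4^4 + 1 (base 4). Lift 5: 3126. −1: 3125.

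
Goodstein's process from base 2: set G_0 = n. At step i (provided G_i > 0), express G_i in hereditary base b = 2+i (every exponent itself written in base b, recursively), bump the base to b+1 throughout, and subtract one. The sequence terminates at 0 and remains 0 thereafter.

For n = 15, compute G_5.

15 —HB2→ 2^(2 + 1) + 2^2 + 2 + 1 —bump→ 3^(3 + 1) + 3^3 + 3 + 1 = 112 —(−1)→ 111
111 —HB3→ 3^(3 + 1) + 3^3 + 3 —bump→ 4^(4 + 1) + 4^4 + 4 = 1284 —(−1)→ 1283
1283 —HB4→ 4^(4 + 1) + 4^4 + 3 —bump→ 5^(5 + 1) + 5^5 + 3 = 18753 —(−1)→ 18752
18752 —HB5→ 5^(5 + 1) + 5^5 + 2 —bump→ 6^(6 + 1) + 6^6 + 2 = 326594 —(−1)→ 326593
326593 —HB6→ 6^(6 + 1) + 6^6 + 1 —bump→ 7^(7 + 1) + 7^7 + 1 = 6588345 —(−1)→ 6588344
6588344 —HB7→ 7^(7 + 1) + 7^7 —bump→ 8^(8 + 1) + 8^8 = 150994944 —(−1)→ 150994943

6588344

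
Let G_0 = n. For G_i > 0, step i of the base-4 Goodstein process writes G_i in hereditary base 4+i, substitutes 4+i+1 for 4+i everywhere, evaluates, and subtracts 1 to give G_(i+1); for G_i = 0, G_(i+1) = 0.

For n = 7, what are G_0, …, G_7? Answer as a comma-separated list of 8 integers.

G_0 = 7. HB_4(7) = 4 + 3. Bump = 8. G_1 = 7.
G_1 = 7. HB_5(7) = 5 + 2. Bump = 8. G_2 = 7.
G_2 = 7. HB_6(7) = 6 + 1. Bump = 8. G_3 = 7.
G_3 = 7. HB_7(7) = 7. Bump = 8. G_4 = 7.
G_4 = 7. HB_8(7) = 7. Bump = 7. G_5 = 6.
G_5 = 6. HB_9(6) = 6. Bump = 6. G_6 = 5.
G_6 = 5. HB_10(5) = 5. Bump = 5. G_7 = 4.

7, 7, 7, 7, 7, 6, 5, 4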